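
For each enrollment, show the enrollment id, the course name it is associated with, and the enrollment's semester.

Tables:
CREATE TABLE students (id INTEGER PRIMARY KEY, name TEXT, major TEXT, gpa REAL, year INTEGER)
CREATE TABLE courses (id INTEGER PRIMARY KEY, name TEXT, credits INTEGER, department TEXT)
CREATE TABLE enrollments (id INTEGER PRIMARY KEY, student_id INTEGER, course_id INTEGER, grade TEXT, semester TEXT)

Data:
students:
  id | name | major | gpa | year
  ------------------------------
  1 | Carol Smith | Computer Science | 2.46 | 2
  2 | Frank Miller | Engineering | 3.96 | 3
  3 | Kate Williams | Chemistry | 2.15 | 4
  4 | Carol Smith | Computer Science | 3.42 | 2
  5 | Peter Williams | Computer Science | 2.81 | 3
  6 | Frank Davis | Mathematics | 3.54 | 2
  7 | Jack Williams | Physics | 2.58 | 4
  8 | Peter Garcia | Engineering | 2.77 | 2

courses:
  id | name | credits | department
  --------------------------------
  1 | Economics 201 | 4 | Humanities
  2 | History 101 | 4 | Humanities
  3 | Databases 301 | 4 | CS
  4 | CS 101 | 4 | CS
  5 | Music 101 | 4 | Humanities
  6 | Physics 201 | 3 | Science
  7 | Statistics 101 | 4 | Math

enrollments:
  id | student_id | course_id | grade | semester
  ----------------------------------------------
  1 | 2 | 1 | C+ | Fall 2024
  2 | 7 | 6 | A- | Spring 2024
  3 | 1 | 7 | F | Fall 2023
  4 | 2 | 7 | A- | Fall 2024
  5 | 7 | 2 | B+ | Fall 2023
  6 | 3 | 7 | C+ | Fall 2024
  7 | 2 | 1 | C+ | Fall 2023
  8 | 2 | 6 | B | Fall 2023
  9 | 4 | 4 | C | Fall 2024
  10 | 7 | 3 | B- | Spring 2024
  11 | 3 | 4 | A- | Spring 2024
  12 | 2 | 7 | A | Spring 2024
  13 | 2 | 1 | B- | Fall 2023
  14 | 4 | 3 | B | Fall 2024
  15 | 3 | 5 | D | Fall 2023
SELECT c.id, p.name AS course, c.semester FROM enrollments c JOIN courses p ON c.course_id = p.id

Execution result:
id | course | semester
1 | Economics 201 | Fall 2024
2 | Physics 201 | Spring 2024
3 | Statistics 101 | Fall 2023
4 | Statistics 101 | Fall 2024
5 | History 101 | Fall 2023
6 | Statistics 101 | Fall 2024
7 | Economics 201 | Fall 2023
8 | Physics 201 | Fall 2023
9 | CS 101 | Fall 2024
10 | Databases 301 | Spring 2024
11 | CS 101 | Spring 2024
12 | Statistics 101 | Spring 2024
13 | Economics 201 | Fall 2023
14 | Databases 301 | Fall 2024
15 | Music 101 | Fall 2023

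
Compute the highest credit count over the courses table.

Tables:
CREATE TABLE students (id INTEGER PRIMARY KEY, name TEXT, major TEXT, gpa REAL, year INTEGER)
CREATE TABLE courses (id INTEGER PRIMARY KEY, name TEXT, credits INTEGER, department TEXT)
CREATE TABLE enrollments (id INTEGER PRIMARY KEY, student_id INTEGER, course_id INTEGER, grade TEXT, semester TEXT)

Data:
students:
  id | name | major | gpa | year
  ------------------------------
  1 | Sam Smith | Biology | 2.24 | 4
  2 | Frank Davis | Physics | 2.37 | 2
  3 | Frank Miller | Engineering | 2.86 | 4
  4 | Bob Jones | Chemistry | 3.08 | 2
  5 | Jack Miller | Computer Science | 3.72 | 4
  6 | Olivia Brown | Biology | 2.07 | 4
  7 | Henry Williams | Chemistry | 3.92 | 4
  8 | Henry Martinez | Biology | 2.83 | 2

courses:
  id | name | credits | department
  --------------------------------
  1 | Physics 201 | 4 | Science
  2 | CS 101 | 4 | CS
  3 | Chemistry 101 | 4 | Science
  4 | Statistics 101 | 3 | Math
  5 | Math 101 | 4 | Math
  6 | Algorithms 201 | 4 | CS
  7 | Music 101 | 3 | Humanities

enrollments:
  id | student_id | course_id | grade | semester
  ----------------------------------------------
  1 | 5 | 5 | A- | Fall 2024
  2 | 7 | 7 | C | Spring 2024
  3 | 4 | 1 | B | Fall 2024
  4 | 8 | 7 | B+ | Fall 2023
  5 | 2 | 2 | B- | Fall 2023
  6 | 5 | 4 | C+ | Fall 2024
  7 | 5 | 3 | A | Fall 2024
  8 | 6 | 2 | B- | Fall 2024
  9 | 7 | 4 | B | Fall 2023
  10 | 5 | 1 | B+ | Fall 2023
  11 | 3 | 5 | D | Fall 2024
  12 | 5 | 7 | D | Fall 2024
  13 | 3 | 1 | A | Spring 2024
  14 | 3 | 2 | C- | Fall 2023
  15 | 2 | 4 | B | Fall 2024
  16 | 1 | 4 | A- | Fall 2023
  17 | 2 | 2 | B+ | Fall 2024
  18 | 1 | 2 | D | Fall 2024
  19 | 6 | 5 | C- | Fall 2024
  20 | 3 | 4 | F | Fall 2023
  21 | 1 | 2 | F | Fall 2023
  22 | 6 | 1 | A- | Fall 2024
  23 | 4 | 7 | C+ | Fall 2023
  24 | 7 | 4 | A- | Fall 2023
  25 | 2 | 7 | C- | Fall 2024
SELECT MAX(credits) FROM courses

Execution result:
4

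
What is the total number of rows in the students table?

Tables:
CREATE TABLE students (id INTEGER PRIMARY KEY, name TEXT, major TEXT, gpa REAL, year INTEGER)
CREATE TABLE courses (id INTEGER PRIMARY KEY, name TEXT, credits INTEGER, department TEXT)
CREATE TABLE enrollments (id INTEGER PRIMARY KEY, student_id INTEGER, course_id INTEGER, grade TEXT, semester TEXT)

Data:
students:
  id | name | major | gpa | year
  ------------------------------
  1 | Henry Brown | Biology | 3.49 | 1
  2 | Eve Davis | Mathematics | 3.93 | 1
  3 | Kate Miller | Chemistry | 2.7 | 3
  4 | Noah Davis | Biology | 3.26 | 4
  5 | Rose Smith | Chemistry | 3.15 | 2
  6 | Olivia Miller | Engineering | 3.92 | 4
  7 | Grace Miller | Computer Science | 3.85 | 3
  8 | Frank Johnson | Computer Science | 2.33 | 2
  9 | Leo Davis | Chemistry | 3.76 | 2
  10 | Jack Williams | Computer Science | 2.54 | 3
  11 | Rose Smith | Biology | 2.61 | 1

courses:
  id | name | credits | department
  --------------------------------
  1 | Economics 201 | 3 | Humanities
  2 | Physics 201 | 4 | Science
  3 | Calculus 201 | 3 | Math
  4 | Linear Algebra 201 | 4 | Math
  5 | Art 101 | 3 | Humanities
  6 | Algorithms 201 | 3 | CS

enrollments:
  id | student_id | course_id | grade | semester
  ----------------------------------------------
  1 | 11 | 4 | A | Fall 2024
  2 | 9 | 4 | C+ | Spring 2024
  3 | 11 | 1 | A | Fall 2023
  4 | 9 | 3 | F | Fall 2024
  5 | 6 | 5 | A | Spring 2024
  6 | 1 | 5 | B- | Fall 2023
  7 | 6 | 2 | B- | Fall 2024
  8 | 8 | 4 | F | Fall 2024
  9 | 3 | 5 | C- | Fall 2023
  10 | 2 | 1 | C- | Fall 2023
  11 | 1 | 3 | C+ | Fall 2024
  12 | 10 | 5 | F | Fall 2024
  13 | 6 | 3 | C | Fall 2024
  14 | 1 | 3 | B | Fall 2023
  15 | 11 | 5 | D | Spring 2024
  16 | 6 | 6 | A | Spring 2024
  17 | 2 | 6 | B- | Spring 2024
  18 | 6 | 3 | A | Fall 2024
SELECT COUNT(*) FROM students

Execution result:
11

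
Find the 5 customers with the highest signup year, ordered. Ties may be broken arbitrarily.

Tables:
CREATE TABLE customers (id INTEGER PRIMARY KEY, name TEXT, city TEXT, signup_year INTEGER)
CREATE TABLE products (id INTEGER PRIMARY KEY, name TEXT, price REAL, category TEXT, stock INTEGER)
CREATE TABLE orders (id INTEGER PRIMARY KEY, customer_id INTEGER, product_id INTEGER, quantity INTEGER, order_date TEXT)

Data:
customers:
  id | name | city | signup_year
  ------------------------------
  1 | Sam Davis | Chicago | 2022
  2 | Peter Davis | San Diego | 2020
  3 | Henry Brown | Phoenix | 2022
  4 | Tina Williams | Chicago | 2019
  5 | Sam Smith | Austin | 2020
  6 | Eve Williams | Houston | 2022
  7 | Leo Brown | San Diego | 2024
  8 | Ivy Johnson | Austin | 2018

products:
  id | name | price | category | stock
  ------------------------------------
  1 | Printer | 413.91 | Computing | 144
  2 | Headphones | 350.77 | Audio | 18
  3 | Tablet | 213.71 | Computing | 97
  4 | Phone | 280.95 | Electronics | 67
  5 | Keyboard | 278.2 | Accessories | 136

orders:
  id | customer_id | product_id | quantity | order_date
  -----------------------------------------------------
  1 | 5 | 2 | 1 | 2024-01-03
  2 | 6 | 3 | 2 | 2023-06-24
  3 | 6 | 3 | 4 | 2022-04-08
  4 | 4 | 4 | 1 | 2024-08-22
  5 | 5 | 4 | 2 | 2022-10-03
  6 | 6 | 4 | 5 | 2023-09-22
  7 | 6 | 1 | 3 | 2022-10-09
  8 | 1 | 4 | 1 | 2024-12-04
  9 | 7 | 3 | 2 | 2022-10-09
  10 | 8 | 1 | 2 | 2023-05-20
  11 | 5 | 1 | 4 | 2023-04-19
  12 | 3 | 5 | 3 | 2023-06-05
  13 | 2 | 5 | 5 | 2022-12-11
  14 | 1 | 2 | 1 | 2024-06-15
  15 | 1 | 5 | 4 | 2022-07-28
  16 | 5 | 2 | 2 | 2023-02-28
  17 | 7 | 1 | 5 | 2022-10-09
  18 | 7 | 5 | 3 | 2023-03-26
SELECT name, signup_year FROM customers ORDER BY signup_year DESC LIMIT 5

Execution result:
name | signup_year
Leo Brown | 2024
Sam Davis | 2022
Henry Brown | 2022
Eve Williams | 2022
Peter Davis | 2020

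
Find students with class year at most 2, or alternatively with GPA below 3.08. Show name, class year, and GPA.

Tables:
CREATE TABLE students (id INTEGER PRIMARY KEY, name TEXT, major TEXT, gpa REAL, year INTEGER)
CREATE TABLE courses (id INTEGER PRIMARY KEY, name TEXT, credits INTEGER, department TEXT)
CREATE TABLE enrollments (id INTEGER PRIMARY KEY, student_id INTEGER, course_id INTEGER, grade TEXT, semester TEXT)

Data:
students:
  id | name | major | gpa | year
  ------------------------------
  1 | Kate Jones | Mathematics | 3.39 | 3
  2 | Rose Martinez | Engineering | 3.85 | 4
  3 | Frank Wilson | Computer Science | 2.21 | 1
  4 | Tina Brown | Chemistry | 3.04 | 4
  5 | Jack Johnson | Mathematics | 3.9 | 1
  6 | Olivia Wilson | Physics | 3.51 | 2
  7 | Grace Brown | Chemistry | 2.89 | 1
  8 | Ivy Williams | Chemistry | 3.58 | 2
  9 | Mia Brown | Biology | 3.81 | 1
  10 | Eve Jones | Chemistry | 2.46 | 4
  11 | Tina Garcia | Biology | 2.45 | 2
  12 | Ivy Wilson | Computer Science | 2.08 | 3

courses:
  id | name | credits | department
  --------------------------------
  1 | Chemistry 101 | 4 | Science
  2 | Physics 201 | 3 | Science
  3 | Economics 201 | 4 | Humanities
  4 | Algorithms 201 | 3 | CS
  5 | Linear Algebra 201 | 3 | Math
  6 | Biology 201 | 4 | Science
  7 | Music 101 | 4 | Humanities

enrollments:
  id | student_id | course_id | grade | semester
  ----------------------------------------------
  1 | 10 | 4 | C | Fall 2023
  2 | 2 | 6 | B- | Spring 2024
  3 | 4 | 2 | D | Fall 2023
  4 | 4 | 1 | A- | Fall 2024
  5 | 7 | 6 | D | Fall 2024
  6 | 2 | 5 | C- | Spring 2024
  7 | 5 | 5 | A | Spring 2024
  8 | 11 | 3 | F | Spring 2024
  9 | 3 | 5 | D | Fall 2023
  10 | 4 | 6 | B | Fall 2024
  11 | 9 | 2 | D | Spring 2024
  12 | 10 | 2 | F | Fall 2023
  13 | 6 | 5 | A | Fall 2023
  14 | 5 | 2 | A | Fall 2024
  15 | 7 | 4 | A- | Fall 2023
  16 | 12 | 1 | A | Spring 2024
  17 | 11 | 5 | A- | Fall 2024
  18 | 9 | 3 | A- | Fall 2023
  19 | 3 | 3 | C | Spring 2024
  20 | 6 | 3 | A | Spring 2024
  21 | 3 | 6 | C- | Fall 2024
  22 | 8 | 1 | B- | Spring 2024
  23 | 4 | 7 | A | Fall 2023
SELECT name, year, gpa FROM students WHERE year <= 2 OR gpa < 3.08

Execution result:
name | year | gpa
Frank Wilson | 1 | 2.21
Tina Brown | 4 | 3.04
Jack Johnson | 1 | 3.90
Olivia Wilson | 2 | 3.51
Grace Brown | 1 | 2.89
Ivy Williams | 2 | 3.58
Mia Brown | 1 | 3.81
Eve Jones | 4 | 2.46
Tina Garcia | 2 | 2.45
Ivy Wilson | 3 | 2.08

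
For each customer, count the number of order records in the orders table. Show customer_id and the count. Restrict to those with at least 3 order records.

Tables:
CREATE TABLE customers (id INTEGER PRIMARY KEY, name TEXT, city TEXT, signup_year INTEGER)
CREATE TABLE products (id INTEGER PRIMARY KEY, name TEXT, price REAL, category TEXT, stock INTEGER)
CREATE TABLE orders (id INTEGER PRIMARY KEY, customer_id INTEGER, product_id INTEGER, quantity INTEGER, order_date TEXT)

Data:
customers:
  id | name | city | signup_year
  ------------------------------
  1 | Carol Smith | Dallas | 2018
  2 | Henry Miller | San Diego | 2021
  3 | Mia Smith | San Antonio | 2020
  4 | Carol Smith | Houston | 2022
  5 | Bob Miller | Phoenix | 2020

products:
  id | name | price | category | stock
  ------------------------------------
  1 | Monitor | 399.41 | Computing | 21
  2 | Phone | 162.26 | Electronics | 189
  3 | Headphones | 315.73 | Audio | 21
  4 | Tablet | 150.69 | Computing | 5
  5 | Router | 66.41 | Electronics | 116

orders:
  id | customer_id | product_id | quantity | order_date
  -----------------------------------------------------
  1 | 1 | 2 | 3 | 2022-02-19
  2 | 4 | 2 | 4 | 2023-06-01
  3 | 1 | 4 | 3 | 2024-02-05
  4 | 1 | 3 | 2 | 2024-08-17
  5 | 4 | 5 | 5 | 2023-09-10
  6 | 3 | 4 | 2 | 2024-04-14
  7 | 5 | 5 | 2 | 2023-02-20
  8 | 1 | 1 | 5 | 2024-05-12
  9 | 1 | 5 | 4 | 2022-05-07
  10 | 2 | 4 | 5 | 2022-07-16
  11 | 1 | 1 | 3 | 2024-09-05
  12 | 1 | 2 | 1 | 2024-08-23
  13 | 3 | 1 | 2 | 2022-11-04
SELECT customer_id, COUNT(*) AS order_count FROM orders GROUP BY customer_id HAVING COUNT(*) >= 3

Execution result:
customer_id | order_count
1 | 7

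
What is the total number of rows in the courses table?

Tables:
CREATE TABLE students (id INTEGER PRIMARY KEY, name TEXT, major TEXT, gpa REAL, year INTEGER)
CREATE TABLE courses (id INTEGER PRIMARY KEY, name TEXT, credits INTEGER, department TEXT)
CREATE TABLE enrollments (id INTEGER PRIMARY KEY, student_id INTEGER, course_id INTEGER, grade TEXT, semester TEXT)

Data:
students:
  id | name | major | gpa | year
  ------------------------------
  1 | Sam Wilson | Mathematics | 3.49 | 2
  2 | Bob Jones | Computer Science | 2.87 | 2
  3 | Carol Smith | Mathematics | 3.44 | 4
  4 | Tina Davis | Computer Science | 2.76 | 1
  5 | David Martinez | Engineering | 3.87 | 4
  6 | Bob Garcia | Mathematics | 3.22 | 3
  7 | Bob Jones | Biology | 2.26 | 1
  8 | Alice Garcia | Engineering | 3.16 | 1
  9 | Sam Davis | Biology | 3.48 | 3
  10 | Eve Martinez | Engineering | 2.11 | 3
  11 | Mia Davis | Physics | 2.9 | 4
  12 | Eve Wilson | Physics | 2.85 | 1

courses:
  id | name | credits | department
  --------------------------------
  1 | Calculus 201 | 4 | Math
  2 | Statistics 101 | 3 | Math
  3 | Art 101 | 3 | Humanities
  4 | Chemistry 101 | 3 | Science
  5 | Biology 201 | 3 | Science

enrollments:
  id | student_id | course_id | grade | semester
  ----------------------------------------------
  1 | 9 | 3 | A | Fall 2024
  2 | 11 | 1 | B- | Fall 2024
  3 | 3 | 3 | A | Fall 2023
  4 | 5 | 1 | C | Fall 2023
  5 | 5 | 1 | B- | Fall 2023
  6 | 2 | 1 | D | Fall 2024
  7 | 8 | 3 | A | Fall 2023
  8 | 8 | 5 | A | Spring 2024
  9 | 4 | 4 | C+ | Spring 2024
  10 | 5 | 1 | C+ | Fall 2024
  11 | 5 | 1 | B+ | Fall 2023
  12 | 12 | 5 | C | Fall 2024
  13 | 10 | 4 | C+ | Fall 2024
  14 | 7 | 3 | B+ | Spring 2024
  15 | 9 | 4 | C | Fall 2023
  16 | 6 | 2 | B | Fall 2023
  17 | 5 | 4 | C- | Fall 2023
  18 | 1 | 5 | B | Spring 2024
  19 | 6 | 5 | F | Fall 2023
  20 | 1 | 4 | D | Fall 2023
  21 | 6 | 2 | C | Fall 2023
SELECT COUNT(*) FROM courses

Execution result:
5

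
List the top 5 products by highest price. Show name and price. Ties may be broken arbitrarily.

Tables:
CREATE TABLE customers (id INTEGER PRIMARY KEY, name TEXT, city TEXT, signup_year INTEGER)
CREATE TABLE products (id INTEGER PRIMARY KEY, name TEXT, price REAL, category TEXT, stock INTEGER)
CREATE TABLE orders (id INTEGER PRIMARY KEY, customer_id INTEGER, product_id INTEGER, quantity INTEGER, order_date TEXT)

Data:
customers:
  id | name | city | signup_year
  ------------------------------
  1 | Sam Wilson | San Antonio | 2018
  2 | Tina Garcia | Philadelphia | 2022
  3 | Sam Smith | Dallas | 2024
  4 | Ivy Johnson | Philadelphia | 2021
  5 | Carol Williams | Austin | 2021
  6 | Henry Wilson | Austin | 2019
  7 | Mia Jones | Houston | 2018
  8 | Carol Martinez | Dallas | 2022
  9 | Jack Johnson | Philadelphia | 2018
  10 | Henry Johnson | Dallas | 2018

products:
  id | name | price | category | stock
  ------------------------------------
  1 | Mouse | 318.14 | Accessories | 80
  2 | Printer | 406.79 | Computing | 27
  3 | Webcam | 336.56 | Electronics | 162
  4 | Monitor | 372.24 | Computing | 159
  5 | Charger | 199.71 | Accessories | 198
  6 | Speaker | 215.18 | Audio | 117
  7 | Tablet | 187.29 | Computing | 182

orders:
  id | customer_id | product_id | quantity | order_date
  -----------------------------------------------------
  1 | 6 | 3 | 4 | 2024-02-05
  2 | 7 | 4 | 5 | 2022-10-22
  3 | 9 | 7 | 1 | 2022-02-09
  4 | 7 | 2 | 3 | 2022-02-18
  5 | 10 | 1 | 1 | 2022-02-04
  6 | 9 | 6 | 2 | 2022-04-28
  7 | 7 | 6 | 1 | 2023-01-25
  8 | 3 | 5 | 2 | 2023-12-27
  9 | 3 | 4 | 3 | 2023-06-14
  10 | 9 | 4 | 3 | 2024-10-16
SELECT name, price FROM products ORDER BY price DESC LIMIT 5

Execution result:
name | price
Printer | 406.79
Monitor | 372.24
Webcam | 336.56
Mouse | 318.14
Speaker | 215.18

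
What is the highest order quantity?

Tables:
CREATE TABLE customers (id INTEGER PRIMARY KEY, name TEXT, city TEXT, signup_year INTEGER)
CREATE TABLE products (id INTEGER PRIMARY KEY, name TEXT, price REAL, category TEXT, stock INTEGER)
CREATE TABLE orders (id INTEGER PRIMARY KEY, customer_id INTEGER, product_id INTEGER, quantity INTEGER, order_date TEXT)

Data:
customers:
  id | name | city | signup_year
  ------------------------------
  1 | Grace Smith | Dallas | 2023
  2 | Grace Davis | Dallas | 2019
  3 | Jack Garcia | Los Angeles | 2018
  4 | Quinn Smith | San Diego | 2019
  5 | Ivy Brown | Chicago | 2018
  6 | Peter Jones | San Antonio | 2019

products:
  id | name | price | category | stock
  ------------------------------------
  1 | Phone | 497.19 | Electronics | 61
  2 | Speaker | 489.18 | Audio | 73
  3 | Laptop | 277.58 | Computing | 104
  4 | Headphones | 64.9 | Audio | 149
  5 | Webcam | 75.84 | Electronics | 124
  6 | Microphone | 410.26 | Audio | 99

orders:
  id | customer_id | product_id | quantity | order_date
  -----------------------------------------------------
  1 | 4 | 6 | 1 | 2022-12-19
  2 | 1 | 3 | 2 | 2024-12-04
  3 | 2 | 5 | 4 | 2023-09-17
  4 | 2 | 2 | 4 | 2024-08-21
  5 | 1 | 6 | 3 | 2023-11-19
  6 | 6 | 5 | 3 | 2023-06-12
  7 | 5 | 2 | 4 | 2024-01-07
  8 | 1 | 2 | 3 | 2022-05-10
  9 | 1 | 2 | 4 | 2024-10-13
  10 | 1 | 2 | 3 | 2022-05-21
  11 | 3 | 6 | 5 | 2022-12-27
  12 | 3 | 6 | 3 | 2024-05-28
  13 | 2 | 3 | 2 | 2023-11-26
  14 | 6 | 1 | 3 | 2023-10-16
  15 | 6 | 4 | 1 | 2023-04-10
SELECT MAX(quantity) FROM orders

Execution result:
5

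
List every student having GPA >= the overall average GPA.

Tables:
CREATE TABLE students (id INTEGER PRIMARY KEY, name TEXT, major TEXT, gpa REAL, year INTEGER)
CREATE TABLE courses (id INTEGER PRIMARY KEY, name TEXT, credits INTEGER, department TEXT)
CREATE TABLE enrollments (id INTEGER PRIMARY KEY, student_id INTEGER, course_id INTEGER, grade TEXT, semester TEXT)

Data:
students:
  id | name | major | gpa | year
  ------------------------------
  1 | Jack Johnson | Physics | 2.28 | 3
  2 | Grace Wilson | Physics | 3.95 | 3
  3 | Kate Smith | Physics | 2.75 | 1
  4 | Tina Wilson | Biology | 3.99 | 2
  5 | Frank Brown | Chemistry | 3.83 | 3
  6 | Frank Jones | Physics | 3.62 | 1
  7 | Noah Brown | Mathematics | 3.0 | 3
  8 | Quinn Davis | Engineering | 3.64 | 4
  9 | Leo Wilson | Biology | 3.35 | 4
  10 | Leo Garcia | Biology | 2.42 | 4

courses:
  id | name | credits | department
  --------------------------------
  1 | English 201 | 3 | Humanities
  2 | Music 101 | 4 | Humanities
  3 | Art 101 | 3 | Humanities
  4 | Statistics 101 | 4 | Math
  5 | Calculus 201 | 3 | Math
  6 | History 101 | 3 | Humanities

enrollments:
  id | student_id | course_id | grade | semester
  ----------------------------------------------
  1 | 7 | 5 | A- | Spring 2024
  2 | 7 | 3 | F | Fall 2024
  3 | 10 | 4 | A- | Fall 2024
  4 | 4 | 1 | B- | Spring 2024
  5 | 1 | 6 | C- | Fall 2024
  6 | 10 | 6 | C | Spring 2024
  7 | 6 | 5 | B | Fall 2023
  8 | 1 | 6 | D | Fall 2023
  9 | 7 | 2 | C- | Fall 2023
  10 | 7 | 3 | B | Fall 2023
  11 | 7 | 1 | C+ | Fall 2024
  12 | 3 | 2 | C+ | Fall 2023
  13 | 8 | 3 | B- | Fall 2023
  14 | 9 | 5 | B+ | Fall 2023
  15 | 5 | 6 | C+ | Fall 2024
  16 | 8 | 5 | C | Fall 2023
SELECT name, gpa FROM students WHERE gpa >= (SELECT AVG(gpa) FROM students)

Execution result:
name | gpa
Grace Wilson | 3.95
Tina Wilson | 3.99
Frank Brown | 3.83
Frank Jones | 3.62
Quinn Davis | 3.64
Leo Wilson | 3.35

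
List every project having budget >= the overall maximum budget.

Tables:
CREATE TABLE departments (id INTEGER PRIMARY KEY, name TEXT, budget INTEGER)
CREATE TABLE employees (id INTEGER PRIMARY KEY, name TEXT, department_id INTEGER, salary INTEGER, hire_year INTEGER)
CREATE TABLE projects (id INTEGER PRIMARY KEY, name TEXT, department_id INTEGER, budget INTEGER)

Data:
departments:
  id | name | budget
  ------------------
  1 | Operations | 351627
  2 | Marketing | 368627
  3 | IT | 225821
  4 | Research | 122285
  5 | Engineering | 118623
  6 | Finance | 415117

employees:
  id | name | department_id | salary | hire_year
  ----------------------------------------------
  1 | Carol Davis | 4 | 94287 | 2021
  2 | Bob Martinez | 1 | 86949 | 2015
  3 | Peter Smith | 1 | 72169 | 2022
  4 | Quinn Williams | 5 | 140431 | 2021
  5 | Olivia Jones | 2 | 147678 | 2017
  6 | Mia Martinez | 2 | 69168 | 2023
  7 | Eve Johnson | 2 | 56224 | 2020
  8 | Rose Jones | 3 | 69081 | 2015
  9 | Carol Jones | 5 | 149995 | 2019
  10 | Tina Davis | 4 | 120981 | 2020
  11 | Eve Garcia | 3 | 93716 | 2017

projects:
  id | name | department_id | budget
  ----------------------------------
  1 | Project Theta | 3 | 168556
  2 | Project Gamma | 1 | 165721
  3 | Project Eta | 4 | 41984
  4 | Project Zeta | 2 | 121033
SELECT name, budget FROM projects WHERE budget >= (SELECT MAX(budget) FROM projects)

Execution result:
name | budget
Project Theta | 168556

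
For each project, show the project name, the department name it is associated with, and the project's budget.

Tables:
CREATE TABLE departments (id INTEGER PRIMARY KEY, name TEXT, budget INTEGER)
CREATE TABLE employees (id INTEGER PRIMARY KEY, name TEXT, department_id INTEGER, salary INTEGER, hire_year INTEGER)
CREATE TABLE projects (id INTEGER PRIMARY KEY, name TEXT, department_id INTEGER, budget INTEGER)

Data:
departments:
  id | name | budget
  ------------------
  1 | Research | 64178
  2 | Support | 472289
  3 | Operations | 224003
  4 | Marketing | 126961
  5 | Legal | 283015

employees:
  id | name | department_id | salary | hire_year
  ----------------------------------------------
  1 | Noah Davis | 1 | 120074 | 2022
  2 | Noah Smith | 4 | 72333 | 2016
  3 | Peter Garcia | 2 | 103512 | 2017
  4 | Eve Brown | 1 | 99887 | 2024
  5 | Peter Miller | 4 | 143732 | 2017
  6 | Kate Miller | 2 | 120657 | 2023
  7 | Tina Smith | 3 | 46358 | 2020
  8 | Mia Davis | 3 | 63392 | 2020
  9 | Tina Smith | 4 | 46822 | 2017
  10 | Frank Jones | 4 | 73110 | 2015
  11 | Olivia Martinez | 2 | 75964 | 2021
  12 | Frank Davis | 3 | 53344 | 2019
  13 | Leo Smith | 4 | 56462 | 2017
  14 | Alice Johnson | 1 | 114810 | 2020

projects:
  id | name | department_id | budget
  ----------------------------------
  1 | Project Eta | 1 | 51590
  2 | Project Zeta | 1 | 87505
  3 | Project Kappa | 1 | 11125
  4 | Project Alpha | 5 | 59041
SELECT c.name, p.name AS department, c.budget FROM projects c JOIN departments p ON c.department_id = p.id

Execution result:
name | department | budget
Project Eta | Research | 51590
Project Zeta | Research | 87505
Project Kappa | Research | 11125
Project Alpha | Legal | 59041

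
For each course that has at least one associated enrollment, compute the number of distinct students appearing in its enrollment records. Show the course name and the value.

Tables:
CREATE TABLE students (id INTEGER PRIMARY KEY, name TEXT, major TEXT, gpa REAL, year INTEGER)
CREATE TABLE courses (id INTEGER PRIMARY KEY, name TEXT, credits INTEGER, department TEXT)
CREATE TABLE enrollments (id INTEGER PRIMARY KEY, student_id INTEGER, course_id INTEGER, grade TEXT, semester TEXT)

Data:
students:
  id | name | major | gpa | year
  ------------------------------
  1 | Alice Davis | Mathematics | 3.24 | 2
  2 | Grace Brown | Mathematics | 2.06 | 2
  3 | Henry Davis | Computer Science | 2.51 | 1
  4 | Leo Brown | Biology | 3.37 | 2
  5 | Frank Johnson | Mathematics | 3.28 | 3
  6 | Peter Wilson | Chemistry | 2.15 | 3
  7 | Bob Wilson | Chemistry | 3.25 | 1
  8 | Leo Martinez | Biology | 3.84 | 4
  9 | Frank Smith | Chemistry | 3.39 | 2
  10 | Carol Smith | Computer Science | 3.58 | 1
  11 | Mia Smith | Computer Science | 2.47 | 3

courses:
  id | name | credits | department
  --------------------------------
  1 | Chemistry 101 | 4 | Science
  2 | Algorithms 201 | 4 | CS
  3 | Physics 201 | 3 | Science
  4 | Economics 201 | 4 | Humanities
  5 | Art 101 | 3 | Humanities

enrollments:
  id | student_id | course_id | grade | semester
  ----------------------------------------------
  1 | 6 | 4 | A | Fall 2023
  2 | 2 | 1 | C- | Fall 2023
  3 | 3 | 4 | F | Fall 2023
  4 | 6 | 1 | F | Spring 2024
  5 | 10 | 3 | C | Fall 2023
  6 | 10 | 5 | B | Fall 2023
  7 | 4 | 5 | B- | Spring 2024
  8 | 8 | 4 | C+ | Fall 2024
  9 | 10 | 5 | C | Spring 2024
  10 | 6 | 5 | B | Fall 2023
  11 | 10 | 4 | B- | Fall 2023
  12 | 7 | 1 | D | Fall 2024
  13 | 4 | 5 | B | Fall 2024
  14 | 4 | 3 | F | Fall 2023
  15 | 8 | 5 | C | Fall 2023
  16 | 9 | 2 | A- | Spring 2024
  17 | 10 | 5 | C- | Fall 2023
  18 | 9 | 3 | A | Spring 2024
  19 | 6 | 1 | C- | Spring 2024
SELECT p.name, COUNT(DISTINCT c.student_id) AS distinct_student_count FROM enrollments c JOIN courses p ON c.course_id = p.id GROUP BY p.id, p.name

Execution result:
name | distinct_student_count
Chemistry 101 | 3
Algorithms 201 | 1
Physics 201 | 3
Economics 201 | 4
Art 101 | 4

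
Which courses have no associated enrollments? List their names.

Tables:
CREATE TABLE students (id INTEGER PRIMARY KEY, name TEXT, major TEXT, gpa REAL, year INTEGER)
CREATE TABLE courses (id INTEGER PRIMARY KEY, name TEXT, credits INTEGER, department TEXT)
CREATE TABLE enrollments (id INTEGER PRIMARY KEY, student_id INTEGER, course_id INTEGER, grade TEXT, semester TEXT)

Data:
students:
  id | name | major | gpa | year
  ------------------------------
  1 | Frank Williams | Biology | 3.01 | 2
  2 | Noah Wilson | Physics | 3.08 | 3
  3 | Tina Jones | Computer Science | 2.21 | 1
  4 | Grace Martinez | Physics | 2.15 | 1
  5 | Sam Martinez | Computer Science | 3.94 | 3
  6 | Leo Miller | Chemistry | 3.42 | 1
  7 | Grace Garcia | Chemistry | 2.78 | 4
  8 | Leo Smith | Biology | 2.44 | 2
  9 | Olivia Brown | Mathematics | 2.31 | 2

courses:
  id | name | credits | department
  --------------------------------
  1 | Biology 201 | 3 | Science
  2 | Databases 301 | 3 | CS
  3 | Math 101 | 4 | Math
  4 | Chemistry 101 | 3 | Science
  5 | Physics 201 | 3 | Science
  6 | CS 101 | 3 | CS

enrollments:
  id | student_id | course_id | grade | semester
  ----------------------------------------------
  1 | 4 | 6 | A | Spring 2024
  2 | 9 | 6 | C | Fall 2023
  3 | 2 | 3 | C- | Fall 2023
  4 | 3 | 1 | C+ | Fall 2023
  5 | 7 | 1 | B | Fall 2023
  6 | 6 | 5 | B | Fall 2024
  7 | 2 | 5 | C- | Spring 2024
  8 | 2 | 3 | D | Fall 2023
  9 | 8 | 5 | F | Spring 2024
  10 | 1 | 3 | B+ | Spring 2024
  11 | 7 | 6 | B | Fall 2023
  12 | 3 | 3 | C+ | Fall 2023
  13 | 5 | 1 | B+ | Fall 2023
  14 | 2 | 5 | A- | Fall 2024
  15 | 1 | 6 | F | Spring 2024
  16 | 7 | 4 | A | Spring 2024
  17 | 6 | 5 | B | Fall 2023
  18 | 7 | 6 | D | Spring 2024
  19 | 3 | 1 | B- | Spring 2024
SELECT p.name FROM courses p LEFT JOIN enrollments c ON c.course_id = p.id WHERE c.id IS NULL

Execution result:
Databases 301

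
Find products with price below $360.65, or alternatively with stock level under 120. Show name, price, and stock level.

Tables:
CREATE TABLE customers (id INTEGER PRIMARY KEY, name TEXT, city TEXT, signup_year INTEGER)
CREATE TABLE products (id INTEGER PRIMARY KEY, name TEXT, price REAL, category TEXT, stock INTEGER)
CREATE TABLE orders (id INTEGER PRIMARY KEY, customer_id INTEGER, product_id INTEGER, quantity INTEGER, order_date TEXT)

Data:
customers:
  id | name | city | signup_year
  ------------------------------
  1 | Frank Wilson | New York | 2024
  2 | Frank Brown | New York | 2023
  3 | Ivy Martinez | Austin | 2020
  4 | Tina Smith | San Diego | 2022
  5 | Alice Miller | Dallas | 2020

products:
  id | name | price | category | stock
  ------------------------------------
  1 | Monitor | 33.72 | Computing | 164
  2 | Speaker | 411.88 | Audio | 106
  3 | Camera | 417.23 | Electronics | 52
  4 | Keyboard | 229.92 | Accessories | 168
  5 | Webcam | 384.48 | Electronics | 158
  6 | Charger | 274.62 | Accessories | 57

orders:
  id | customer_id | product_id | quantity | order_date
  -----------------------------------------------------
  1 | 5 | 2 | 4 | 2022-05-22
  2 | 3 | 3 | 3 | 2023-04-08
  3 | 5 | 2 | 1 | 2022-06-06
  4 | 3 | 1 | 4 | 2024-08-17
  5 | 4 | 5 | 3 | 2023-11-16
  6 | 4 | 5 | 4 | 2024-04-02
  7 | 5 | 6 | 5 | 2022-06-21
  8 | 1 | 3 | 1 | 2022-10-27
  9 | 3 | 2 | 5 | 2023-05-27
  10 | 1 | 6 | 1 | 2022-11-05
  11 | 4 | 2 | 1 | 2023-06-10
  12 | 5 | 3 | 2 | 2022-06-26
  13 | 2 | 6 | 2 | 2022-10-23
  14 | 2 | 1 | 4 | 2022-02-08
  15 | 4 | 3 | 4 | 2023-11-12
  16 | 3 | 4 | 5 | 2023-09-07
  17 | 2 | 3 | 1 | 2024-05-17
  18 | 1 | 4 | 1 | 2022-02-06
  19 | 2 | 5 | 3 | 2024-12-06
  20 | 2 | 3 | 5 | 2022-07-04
SELECT name, price, stock FROM products WHERE price < 360.65 OR stock < 120

Execution result:
name | price | stock
Monitor | 33.72 | 164
Speaker | 411.88 | 106
Camera | 417.23 | 52
Keyboard | 229.92 | 168
Charger | 274.62 | 57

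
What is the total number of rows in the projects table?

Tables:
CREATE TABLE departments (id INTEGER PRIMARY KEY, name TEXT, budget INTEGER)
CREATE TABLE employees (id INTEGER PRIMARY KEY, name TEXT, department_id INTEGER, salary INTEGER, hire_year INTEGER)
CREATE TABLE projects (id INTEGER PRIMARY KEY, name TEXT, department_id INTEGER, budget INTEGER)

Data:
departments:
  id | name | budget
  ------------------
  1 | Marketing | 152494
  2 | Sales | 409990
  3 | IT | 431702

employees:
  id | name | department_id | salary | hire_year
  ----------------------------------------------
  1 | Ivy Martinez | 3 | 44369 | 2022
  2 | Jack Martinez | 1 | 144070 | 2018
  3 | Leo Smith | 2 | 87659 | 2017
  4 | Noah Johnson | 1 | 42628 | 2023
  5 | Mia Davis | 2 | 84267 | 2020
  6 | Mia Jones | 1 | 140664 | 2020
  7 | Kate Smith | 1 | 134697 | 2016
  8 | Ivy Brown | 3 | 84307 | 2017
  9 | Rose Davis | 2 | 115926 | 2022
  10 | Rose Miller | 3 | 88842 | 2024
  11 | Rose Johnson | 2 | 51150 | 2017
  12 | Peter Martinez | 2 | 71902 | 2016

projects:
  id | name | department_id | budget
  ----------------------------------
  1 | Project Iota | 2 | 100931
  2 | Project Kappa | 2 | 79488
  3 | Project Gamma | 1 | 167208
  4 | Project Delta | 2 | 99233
SELECT COUNT(*) FROM projects

Execution result:
4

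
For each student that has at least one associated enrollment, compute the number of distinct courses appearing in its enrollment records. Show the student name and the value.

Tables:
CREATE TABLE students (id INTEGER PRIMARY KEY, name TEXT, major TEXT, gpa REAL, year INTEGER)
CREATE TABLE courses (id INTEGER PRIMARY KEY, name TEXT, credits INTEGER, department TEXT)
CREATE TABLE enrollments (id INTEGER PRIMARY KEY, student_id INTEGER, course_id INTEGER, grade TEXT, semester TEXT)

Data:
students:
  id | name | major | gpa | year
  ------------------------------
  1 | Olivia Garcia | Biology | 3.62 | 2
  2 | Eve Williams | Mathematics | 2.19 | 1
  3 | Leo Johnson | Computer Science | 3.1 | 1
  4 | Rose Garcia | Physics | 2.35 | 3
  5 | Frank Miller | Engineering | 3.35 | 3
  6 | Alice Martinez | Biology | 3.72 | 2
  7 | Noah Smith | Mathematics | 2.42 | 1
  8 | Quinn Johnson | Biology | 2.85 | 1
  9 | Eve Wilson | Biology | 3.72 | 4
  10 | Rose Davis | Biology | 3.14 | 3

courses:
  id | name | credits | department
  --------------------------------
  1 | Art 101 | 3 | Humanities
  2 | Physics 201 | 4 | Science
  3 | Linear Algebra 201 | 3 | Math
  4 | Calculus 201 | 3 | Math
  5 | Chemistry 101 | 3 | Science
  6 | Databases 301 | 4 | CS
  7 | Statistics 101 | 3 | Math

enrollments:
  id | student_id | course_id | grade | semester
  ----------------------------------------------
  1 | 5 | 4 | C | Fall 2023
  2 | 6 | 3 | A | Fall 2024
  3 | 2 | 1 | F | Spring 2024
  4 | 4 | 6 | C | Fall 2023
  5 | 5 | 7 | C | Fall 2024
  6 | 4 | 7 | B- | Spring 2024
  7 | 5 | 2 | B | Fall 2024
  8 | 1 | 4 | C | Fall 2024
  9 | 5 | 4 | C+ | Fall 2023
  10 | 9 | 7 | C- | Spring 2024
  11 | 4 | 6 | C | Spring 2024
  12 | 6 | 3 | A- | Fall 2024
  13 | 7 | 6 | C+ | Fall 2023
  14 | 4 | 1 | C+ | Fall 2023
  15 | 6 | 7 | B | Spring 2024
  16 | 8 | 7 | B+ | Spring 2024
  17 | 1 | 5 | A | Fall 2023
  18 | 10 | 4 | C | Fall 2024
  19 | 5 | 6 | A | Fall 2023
SELECT p.name, COUNT(DISTINCT c.course_id) AS distinct_course_count FROM enrollments c JOIN students p ON c.student_id = p.id GROUP BY p.id, p.name

Execution result:
name | distinct_course_count
Olivia Garcia | 2
Eve Williams | 1
Rose Garcia | 3
Frank Miller | 4
Alice Martinez | 2
Noah Smith | 1
Quinn Johnson | 1
Eve Wilson | 1
Rose Davis | 1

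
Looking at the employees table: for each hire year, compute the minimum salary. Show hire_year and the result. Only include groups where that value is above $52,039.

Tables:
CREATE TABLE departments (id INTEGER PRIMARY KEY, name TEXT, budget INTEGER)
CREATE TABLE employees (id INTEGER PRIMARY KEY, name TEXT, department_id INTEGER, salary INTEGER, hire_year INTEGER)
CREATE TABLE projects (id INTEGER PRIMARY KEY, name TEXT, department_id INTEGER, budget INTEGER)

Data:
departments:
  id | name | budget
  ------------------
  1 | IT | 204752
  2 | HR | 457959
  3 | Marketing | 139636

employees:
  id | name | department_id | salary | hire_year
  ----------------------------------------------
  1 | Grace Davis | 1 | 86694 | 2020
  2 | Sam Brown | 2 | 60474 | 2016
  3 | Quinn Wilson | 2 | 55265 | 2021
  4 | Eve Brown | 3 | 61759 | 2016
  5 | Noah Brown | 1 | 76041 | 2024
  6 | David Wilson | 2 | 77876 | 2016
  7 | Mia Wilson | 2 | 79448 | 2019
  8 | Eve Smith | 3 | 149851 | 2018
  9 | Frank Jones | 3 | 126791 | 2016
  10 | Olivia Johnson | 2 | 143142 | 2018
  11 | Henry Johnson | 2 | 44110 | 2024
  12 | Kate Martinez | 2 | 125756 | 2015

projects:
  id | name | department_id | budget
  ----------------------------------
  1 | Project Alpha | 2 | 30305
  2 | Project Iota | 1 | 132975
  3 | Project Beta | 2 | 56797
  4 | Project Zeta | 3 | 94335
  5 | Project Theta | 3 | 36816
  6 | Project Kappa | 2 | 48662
SELECT hire_year, MIN(salary) AS min_salary FROM employees GROUP BY hire_year HAVING MIN(salary) > 52039

Execution result:
hire_year | min_salary
2015 | 125756
2016 | 60474
2018 | 143142
2019 | 79448
2020 | 86694
2021 | 55265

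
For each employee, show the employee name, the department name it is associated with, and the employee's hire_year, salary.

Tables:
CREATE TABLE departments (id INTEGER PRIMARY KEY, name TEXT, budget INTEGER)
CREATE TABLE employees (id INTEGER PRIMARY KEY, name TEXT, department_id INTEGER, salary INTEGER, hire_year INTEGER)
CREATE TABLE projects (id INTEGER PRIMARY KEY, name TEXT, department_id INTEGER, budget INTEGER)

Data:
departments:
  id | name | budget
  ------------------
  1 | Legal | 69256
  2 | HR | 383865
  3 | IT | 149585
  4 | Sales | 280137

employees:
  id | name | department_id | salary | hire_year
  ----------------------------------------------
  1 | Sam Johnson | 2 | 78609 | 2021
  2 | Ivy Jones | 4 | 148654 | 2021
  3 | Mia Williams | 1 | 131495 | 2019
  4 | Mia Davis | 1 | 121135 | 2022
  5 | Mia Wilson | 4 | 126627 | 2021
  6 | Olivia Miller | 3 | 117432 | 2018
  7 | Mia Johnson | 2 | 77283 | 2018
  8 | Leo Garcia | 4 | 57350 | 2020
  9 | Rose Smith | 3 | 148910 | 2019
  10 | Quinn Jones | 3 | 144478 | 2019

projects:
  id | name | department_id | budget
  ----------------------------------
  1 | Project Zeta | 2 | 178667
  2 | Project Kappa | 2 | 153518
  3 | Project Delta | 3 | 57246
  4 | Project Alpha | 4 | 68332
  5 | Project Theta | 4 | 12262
SELECT c.name, p.name AS department, c.hire_year, c.salary FROM employees c JOIN departments p ON c.department_id = p.id

Execution result:
name | department | hire_year | salary
Sam Johnson | HR | 2021 | 78609
Ivy Jones | Sales | 2021 | 148654
Mia Williams | Legal | 2019 | 131495
Mia Davis | Legal | 2022 | 121135
Mia Wilson | Sales | 2021 | 126627
Olivia Miller | IT | 2018 | 117432
Mia Johnson | HR | 2018 | 77283
Leo Garcia | Sales | 2020 | 57350
Rose Smith | IT | 2019 | 148910
Quinn Jones | IT | 2019 | 144478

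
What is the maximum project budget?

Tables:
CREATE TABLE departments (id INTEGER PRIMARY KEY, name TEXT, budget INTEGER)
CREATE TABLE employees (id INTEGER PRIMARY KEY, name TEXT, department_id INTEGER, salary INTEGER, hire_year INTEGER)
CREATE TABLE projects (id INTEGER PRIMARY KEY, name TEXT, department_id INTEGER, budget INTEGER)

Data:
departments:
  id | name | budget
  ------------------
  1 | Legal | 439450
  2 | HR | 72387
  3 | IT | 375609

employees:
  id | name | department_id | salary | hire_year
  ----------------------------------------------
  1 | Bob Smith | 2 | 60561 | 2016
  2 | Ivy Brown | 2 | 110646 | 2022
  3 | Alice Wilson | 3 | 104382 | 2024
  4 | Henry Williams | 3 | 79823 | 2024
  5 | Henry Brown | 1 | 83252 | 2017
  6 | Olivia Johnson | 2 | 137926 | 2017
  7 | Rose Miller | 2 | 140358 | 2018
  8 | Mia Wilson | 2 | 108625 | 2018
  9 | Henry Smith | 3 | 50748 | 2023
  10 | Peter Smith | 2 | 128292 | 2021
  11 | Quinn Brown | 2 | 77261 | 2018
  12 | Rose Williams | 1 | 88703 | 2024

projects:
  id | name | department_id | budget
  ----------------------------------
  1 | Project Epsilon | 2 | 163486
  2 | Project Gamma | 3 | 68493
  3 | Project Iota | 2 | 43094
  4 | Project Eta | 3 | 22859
SELECT MAX(budget) FROM projects

Execution result:
163486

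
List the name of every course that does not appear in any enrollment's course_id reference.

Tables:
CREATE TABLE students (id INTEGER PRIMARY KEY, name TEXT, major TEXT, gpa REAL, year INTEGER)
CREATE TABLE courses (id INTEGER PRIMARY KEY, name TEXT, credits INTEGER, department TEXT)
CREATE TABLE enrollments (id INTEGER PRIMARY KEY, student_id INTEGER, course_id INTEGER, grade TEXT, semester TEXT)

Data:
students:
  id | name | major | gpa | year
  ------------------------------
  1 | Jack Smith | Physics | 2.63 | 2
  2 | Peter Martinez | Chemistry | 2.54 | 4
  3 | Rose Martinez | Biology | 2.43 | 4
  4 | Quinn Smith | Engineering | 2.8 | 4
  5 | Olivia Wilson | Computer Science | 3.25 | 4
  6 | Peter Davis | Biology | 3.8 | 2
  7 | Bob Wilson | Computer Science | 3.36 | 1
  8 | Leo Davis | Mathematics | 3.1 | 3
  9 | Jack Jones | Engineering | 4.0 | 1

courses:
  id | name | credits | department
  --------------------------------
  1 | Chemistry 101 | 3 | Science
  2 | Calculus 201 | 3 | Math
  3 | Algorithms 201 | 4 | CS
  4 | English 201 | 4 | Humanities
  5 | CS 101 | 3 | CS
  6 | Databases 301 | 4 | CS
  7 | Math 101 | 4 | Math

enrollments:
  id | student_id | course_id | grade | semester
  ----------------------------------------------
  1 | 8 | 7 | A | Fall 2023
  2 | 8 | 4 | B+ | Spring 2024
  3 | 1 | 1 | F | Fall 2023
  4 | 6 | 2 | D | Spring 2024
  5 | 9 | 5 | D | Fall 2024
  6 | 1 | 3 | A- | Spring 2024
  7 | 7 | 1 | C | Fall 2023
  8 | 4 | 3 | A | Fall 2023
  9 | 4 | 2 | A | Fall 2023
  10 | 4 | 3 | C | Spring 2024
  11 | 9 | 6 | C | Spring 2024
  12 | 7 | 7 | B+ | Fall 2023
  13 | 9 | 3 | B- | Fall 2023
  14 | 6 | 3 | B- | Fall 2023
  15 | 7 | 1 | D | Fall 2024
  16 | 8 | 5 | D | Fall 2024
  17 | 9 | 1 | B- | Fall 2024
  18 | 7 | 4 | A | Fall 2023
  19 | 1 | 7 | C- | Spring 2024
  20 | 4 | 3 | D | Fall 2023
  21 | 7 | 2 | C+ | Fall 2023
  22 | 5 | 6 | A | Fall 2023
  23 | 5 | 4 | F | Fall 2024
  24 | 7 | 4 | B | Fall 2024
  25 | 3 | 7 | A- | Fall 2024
SELECT p.name FROM courses p LEFT JOIN enrollments c ON c.course_id = p.id WHERE c.id IS NULL

Execution result:
(no rows)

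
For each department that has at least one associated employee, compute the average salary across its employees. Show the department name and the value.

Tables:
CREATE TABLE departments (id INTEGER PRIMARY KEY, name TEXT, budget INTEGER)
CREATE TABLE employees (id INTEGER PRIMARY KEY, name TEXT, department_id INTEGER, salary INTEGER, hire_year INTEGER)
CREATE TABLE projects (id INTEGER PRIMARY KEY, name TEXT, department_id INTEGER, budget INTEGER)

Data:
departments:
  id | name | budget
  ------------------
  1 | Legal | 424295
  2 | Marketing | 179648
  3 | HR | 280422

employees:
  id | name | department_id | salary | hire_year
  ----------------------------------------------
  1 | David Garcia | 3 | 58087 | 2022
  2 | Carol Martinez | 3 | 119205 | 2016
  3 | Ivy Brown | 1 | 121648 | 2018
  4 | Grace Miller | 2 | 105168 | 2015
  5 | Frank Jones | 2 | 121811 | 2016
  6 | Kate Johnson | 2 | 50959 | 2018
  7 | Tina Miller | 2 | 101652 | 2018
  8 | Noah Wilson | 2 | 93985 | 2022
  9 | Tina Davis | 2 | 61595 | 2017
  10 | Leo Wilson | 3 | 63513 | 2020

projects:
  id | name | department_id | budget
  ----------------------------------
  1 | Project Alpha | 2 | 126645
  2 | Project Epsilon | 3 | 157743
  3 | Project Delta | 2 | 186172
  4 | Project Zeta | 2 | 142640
SELECT p.name, AVG(c.salary) AS avg_salary FROM employees c JOIN departments p ON c.department_id = p.id GROUP BY p.id, p.name

Execution result:
name | avg_salary
Legal | 121648.00
Marketing | 89195.00
HR | 80268.33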